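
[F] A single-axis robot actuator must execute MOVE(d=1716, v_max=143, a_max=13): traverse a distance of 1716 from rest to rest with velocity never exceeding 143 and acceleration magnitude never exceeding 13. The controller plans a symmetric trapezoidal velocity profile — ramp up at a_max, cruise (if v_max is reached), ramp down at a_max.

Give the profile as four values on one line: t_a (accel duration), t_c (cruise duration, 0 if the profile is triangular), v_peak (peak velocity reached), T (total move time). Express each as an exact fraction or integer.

(v_max)²/a_max = 143²/13 = 1573
1716 ≥ 1573 so v_max reached
t_a = 143/13 = 11; v_peak = 143
d_cruise = 1716 − 1573 = 143; t_c = 143/143 = 1
T = 2·11 + 1 = 23

t_a=11 t_c=1 v_peak=143 T=23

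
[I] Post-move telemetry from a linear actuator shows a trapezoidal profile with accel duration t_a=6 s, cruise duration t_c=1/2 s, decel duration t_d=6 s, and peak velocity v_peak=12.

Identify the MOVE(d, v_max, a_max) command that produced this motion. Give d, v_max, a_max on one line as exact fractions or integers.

a_max = 12/6 = 2
d_a = ½·12·6 = 36; d_c = 12·1/2 = 6
d = 2·36 + 6 = 78
t_c = 1/2 > 0 ⇒ limit active, v_max = 12

d=78 v_max=12 a_max=2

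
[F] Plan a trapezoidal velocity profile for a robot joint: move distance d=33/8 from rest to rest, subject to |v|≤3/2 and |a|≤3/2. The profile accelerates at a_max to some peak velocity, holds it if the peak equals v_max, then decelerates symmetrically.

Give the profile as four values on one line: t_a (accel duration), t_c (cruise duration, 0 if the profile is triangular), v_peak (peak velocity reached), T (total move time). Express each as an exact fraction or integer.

t_a=1 t_c=7/4 v_peak=3/2 T=15/4

v_max²/a_max = (3/2)²/(3/2) = 3/2
33/8 ≥ 3/2 so v_max reached
t_a = (3/2)/(3/2) = 1; v_peak = 3/2
d_cruise = 33/8 − 3/2 = 21/8; t_c = (21/8)/(3/2) = 7/4
T = 2·1 + 7/4 = 15/4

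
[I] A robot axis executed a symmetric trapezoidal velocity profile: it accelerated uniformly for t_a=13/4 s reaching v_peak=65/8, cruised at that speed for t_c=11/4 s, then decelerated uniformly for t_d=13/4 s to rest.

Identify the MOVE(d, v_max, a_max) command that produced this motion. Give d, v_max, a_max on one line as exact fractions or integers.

d=195/4 v_max=65/8 a_max=5/2

a_max = (65/8)/(13/4) = 5/2
d_a = ½·65/8·13/4 = 845/64; d_c = 65/8·11/4 = 715/32
d = 2·845/64 + 715/32 = 195/4
t_c = 11/4 > 0 so v_max = 65/8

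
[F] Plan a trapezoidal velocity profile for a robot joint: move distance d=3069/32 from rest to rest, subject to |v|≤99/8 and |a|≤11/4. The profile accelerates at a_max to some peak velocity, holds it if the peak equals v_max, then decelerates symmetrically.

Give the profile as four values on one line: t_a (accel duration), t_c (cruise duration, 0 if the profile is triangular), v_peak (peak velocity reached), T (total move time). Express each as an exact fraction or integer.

v_max²/a_max = (99/8)²/(11/4) = 891/16
3069/32 ≥ 891/16 → trapezoidal
t_a = (99/8)/(11/4) = 9/2; v_peak = 99/8
d_cruise = 3069/32 − 891/16 = 1287/32; t_c = (1287/32)/(99/8) = 13/4
T = 2·9/2 + 13/4 = 49/4

t_a=9/2 t_c=13/4 v_peak=99/8 T=49/4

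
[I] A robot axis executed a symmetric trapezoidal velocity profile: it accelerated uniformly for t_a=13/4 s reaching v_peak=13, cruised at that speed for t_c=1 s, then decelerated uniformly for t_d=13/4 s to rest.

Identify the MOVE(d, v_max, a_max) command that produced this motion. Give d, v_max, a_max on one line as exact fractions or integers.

a_max = 13/(13/4) = 4
d_a = ½·13·13/4 = 169/8; d_c = 13·1 = 13
d = 2·169/8 + 13 = 221/4
t_c = 1 > 0 → v_max = v_peak = 13

d=221/4 v_max=13 a_max=4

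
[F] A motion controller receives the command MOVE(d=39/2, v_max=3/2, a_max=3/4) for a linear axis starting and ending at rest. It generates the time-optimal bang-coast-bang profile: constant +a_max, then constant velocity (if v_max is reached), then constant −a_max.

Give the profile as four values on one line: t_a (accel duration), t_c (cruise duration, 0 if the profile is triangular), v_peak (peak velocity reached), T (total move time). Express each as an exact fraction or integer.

t_a=2 t_c=11 v_peak=3/2 T=15

(v_max)²/a_max = (3/2)²/(3/4) = 3
39/2 ≥ 3 ⇒ cruise phase
t_a = (3/2)/(3/4) = 2; v_peak = 3/2
d_cruise = 39/2 − 3 = 33/2; t_c = (33/2)/(3/2) = 11
T = 2·2 + 11 = 15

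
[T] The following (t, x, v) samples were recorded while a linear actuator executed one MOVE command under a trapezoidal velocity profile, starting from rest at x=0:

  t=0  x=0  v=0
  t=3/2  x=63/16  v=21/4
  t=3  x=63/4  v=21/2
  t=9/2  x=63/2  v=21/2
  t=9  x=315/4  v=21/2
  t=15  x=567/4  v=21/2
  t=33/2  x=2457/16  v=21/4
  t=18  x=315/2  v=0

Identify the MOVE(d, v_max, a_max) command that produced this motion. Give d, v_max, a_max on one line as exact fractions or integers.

final state: t=18, x=315/2, v=0 → d = 315/2
a_max = (21/4−0)/(3/2−0) = 7/2
max v = 21/2 over t∈[3,15] → v_max = 21/2
check: 21/2·(3+12) = 315/2 ✓

d=315/2 v_max=21/2 a_max=7/2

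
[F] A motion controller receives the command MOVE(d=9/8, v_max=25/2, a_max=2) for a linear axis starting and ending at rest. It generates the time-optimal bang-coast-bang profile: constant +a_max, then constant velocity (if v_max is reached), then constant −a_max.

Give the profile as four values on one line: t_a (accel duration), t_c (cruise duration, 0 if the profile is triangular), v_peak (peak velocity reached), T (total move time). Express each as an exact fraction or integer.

v_max²/a_max = (25/2)²/2 = 625/8
9/8 < 625/8 → triangular
v_peak = √(9/8·2) = √(9/4) = 3/2
t_a = (3/2)/2 = 3/4; t_c = 0
T = 2·3/4 = 3/2

t_a=3/4 t_c=0 v_peak=3/2 T=3/2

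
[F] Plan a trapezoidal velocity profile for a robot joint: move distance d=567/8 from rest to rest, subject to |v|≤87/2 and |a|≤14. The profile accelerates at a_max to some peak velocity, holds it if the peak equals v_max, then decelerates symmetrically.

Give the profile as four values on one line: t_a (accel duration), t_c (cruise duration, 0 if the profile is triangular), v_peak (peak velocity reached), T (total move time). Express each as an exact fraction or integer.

(v_max)²/a_max = (87/2)²/14 = 7569/56
567/8 < 7569/56 → triangular
v_peak = √(567/8·14) = √(3969/4) = 63/2
t_a = (63/2)/14 = 9/4; t_c = 0
T = 2·9/4 = 9/2

t_a=9/4 t_c=0 v_peak=63/2 T=9/2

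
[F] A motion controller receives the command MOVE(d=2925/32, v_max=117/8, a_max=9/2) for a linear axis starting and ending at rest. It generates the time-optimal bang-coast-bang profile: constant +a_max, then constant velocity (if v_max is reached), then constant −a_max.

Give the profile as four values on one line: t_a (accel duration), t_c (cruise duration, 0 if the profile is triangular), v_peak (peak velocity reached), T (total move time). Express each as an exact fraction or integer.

t_a=13/4 t_c=3 v_peak=117/8 T=19/2

(v_max)²/a_max = (117/8)²/(9/2) = 1521/32
2925/32 ≥ 1521/32 ⇒ cruise phase
t_a = (117/8)/(9/2) = 13/4; v_peak = 117/8
d_cruise = 2925/32 − 1521/32 = 351/8; t_c = (351/8)/(117/8) = 3
T = 2·13/4 + 3 = 19/2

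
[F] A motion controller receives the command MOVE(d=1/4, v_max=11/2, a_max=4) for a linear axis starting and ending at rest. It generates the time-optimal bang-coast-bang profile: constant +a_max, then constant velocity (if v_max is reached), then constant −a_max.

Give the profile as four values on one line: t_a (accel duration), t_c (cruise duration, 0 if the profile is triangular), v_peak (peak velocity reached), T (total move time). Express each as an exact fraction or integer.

(v_max)²/a_max = (11/2)²/4 = 121/16
1/4 < 121/16 → triangular
v_peak = √(1/4·4) = √1 = 1
t_a = 1/4; t_c = 0
T = 2·1/4 = 1/2

t_a=1/4 t_c=0 v_peak=1 T=1/2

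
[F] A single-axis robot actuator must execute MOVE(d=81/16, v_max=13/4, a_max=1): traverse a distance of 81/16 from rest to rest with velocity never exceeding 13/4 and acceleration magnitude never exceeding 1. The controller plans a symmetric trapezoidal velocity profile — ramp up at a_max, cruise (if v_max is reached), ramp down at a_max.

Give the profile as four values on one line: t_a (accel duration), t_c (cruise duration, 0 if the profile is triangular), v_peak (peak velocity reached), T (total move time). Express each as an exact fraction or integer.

t_a=9/4 t_c=0 v_peak=9/4 T=9/2

(v_max)²/a_max = (13/4)²/1 = 169/16
81/16 < 169/16 → triangular
v_peak = √(81/16·1) = √(81/16) = 9/4
t_a = (9/4)/1 = 9/4; t_c = 0
T = 2·9/4 = 9/2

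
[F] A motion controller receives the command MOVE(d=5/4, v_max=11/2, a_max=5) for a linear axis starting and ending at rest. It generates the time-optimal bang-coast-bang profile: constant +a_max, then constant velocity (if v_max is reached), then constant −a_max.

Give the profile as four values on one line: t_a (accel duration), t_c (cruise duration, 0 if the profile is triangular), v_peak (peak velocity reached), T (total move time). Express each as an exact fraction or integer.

t_a=1/2 t_c=0 v_peak=5/2 T=1

v_max²/a_max = (11/2)²/5 = 121/20
5/4 < 121/20 so t_c = 0
v_peak = √(5/4·5) = √(25/4) = 5/2
t_a = (5/2)/5 = 1/2; t_c = 0
T = 2·1/2 = 1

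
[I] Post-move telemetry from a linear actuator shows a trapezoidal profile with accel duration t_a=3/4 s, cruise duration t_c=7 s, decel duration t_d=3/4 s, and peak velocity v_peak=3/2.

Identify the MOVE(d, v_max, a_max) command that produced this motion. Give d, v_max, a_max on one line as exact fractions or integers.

a_max = (3/2)/(3/4) = 2
d_a = ½·3/2·3/4 = 9/16; d_c = 3/2·7 = 21/2
d = 2·9/16 + 21/2 = 93/8
t_c = 7 > 0 → v_max = v_peak = 3/2

d=93/8 v_max=3/2 a_max=2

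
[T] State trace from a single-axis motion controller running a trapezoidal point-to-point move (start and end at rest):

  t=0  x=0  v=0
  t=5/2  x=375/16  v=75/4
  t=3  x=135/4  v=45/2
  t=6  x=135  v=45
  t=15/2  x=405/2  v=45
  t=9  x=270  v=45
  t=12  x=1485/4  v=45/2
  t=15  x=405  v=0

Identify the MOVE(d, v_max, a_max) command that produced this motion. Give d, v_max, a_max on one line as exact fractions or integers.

d=405 v_max=45 a_max=15/2

final state: t=15, x=405, v=0 → d = 405
a_max = (75/4−0)/(5/2−0) = 15/2
max v = 45 over t∈[6,9] → v_max = 45
check: 45·(6+3) = 405 ✓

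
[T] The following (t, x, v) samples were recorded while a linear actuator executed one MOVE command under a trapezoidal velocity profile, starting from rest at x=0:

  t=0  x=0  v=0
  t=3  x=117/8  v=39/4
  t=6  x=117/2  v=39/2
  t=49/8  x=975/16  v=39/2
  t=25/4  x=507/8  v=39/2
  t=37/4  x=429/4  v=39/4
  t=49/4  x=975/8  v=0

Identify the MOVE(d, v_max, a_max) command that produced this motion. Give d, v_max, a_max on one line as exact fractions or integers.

final state: t=49/4, x=975/8, v=0 → d = 975/8
a_max = (39/4−0)/(3−0) = 13/4
max v = 39/2 over t∈[6,25/4] → v_max = 39/2
check: 39/2·(6+1/4) = 975/8 ✓

d=975/8 v_max=39/2 a_max=13/4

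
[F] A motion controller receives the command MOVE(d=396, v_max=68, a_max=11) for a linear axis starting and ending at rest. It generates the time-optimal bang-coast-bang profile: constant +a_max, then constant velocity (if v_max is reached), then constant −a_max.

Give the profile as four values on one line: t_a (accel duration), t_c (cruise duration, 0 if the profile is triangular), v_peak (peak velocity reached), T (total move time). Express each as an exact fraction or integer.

(v_max)²/a_max = 68²/11 = 4624/11
396 < 4624/11 so t_c = 0
v_peak = √(396·11) = √4356 = 66
t_a = 66/11 = 6; t_c = 0
T = 2·6 = 12

t_a=6 t_c=0 v_peak=66 T=12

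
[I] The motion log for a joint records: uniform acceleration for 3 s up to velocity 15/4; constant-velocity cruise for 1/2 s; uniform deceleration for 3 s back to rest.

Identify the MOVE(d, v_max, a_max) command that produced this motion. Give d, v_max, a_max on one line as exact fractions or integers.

d=105/8 v_max=15/4 a_max=5/4

a_max = (15/4)/3 = 5/4
d_a = ½·15/4·3 = 45/8; d_c = 15/4·1/2 = 15/8
d = 2·45/8 + 15/8 = 105/8
t_c = 1/2 > 0 so v_max = 15/4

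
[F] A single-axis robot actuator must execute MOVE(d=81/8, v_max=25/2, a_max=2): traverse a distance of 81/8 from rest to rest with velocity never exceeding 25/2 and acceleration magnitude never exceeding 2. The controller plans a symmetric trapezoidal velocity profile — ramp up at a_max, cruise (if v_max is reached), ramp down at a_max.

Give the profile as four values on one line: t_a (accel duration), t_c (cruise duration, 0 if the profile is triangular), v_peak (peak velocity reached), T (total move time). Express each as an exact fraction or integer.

(v_max)²/a_max = (25/2)²/2 = 625/8
81/8 < 625/8 so t_c = 0
v_peak = √(81/8·2) = √(81/4) = 9/2
t_a = (9/2)/2 = 9/4; t_c = 0
T = 2·9/4 = 9/2

t_a=9/4 t_c=0 v_peak=9/2 T=9/2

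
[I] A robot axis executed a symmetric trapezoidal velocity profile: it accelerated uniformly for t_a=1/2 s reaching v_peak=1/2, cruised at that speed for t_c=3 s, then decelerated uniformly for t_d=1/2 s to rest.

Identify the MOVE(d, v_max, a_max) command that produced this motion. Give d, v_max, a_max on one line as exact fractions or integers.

a_max = (1/2)/(1/2) = 1
d_a = ½·1/2·1/2 = 1/8; d_c = 1/2·3 = 3/2
d = 2·1/8 + 3/2 = 7/4
t_c = 3 > 0 ⇒ limit active, v_max = 1/2

d=7/4 v_max=1/2 a_max=1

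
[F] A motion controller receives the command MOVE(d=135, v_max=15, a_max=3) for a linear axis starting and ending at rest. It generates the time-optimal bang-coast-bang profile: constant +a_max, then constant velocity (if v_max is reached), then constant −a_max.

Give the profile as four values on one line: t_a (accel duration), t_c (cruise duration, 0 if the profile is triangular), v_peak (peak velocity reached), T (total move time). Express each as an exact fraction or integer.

t_a=5 t_c=4 v_peak=15 T=14

v_max²/a_max = 15²/3 = 75
135 ≥ 75 ⇒ cruise phase
t_a = 15/3 = 5; v_peak = 15
d_cruise = 135 − 75 = 60; t_c = 60/15 = 4
T = 2·5 + 4 = 14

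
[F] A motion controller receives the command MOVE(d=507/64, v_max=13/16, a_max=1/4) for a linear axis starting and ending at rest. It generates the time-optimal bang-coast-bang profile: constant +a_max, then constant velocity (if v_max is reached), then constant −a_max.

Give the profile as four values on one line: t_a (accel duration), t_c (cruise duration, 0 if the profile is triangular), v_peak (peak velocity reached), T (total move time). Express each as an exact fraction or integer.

v_max²/a_max = (13/16)²/(1/4) = 169/64
507/64 ≥ 169/64 ⇒ cruise phase
t_a = (13/16)/(1/4) = 13/4; v_peak = 13/16
d_cruise = 507/64 − 169/64 = 169/32; t_c = (169/32)/(13/16) = 13/2
T = 2·13/4 + 13/2 = 13

t_a=13/4 t_c=13/2 v_peak=13/16 T=13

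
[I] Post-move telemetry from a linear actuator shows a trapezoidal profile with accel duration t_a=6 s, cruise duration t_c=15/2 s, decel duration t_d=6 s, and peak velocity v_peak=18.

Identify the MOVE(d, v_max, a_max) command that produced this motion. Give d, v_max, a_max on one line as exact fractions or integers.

d=243 v_max=18 a_max=3

a_max = 18/6 = 3
d_a = ½·18·6 = 54; d_c = 18·15/2 = 135
d = 2·54 + 135 = 243
t_c = 15/2 > 0 so v_max = 18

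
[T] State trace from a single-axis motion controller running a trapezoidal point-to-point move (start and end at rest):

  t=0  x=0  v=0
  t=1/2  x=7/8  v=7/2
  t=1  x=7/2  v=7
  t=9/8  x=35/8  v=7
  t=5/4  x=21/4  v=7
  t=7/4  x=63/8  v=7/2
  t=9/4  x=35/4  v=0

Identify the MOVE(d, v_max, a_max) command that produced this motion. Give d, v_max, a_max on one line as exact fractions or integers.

d=35/4 v_max=7 a_max=7

final state: t=9/4, x=35/4, v=0 → d = 35/4
a_max = (7/2−0)/(1/2−0) = 7
max v = 7 over t∈[1,5/4] → v_max = 7
check: 7·(1+1/4) = 35/4 ✓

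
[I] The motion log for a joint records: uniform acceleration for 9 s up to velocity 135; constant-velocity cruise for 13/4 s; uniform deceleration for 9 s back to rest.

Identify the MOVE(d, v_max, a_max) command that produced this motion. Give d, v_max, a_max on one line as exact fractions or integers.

a_max = 135/9 = 15
d_a = ½·135·9 = 1215/2; d_c = 135·13/4 = 1755/4
d = 2·1215/2 + 1755/4 = 6615/4
t_c = 13/4 > 0 so v_max = 135

d=6615/4 v_max=135 a_max=15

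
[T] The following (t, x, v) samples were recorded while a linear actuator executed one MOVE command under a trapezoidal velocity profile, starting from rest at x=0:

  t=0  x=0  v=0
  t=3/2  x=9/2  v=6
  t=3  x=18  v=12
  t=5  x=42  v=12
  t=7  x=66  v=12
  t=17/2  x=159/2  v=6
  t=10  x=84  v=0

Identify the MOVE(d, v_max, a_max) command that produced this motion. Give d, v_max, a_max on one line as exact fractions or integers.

d=84 v_max=12 a_max=4

final state: t=10, x=84, v=0 → d = 84
a_max = (6−0)/(3/2−0) = 4
max v = 12 over t∈[3,7] → v_max = 12
check: 12·(3+4) = 84 ✓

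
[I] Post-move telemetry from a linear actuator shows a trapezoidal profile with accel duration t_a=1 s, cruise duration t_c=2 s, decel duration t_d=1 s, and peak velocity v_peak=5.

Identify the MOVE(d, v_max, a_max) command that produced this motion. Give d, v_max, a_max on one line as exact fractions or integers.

d=15 v_max=5 a_max=5

a_max = 5/1 = 5
d_a = ½·5·1 = 5/2; d_c = 5·2 = 10
d = 2·5/2 + 10 = 15
t_c = 2 > 0 → v_max = v_peak = 5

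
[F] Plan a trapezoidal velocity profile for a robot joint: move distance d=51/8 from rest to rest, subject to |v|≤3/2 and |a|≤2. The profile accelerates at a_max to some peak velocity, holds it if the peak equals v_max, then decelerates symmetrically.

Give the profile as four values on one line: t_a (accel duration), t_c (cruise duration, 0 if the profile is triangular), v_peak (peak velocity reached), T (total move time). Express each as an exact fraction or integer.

(v_max)²/a_max = (3/2)²/2 = 9/8
51/8 ≥ 9/8 → trapezoidal
t_a = (3/2)/2 = 3/4; v_peak = 3/2
d_cruise = 51/8 − 9/8 = 21/4; t_c = (21/4)/(3/2) = 7/2
T = 2·3/4 + 7/2 = 5

t_a=3/4 t_c=7/2 v_peak=3/2 T=5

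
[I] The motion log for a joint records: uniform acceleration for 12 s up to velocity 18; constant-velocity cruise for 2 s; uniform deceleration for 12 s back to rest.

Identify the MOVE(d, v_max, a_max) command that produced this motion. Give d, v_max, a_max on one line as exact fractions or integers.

d=252 v_max=18 a_max=3/2

a_max = 18/12 = 3/2
d_a = ½·18·12 = 108; d_c = 18·2 = 36
d = 2·108 + 36 = 252
t_c = 2 > 0 so v_max = 18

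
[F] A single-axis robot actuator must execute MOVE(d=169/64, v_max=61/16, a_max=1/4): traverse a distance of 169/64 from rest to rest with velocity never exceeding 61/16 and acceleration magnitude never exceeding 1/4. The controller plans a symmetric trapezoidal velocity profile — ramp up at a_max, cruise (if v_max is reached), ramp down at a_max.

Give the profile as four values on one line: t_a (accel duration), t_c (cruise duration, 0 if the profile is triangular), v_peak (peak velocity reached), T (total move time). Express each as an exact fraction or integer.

t_a=13/4 t_c=0 v_peak=13/16 T=13/2

v_max²/a_max = (61/16)²/(1/4) = 3721/64
169/64 < 3721/64 so t_c = 0
v_peak = √(169/64·1/4) = √(169/256) = 13/16
t_a = (13/16)/(1/4) = 13/4; t_c = 0
T = 2·13/4 = 13/2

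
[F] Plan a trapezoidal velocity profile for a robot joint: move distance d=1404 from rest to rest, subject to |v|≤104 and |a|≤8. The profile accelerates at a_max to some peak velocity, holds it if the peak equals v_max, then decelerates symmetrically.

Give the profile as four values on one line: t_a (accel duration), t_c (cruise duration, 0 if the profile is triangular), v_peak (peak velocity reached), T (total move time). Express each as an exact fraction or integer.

v_max²/a_max = 104²/8 = 1352
1404 ≥ 1352 → trapezoidal
t_a = 104/8 = 13; v_peak = 104
d_cruise = 1404 − 1352 = 52; t_c = 52/104 = 1/2
T = 2·13 + 1/2 = 53/2

t_a=13 t_c=1/2 v_peak=104 T=53/2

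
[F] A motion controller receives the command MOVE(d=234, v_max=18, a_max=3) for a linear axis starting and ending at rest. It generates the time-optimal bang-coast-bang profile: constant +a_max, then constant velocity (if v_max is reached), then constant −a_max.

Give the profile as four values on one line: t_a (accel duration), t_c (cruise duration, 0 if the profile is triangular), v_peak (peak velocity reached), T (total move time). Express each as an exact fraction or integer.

t_a=6 t_c=7 v_peak=18 T=19

v_max²/a_max = 18²/3 = 108
234 ≥ 108 so v_max reached
t_a = 18/3 = 6; v_peak = 18
d_cruise = 234 − 108 = 126; t_c = 126/18 = 7
T = 2·6 + 7 = 19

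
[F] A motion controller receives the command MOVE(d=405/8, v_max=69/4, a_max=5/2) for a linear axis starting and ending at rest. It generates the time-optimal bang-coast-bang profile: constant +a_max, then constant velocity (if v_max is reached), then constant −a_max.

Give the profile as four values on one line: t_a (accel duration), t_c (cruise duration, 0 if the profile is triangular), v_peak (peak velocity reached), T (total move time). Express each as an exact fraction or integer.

t_a=9/2 t_c=0 v_peak=45/4 T=9

v_max²/a_max = (69/4)²/(5/2) = 4761/40
405/8 < 4761/40 → triangular
v_peak = √(405/8·5/2) = √(2025/16) = 45/4
t_a = (45/4)/(5/2) = 9/2; t_c = 0
T = 2·9/2 = 9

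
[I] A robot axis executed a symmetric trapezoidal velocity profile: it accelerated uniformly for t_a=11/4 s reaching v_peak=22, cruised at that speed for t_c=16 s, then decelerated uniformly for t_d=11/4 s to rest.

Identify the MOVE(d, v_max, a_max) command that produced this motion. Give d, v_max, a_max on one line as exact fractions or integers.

d=825/2 v_max=22 a_max=8

a_max = 22/(11/4) = 8
d_a = ½·22·11/4 = 121/4; d_c = 22·16 = 352
d = 2·121/4 + 352 = 825/2
t_c = 16 > 0 ⇒ limit active, v_max = 22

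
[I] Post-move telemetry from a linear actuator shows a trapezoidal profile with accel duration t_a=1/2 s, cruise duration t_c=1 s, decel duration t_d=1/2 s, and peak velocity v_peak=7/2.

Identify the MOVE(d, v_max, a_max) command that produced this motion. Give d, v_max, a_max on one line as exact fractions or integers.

a_max = (7/2)/(1/2) = 7
d_a = ½·7/2·1/2 = 7/8; d_c = 7/2·1 = 7/2
d = 2·7/8 + 7/2 = 21/4
t_c = 1 > 0 ⇒ limit active, v_max = 7/2

d=21/4 v_max=7/2 a_max=7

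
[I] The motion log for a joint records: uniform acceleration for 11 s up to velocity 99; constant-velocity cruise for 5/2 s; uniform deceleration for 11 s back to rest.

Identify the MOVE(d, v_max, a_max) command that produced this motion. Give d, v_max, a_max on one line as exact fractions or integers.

d=2673/2 v_max=99 a_max=9

a_max = 99/11 = 9
d_a = ½·99·11 = 1089/2; d_c = 99·5/2 = 495/2
d = 2·1089/2 + 495/2 = 2673/2
t_c = 5/2 > 0 ⇒ limit active, v_max = 99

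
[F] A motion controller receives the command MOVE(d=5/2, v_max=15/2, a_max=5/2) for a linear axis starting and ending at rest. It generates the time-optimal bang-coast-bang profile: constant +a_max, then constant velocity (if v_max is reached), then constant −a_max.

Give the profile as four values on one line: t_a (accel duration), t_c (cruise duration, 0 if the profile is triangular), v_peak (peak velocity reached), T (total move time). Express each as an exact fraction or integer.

t_a=1 t_c=0 v_peak=5/2 T=2

vₘ²/aₘ = (15/2)²/(5/2) = 45/2
5/2 < 45/2 so t_c = 0
v_peak = √(5/2·5/2) = √(25/4) = 5/2
t_a = (5/2)/(5/2) = 1; t_c = 0
T = 2·1 = 2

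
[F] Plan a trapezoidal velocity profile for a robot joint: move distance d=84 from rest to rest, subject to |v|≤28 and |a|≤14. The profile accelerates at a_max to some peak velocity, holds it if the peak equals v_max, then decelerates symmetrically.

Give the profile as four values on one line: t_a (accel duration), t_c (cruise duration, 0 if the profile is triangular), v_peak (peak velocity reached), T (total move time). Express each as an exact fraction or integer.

v_max²/a_max = 28²/14 = 56
84 ≥ 56 so v_max reached
t_a = 28/14 = 2; v_peak = 28
d_cruise = 84 − 56 = 28; t_c = 28/28 = 1
T = 2·2 + 1 = 5

t_a=2 t_c=1 v_peak=28 T=5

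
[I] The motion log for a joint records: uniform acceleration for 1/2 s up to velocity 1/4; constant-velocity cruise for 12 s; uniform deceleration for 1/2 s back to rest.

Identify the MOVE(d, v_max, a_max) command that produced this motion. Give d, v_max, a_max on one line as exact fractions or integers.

d=25/8 v_max=1/4 a_max=1/2

a_max = (1/4)/(1/2) = 1/2
d_a = ½·1/4·1/2 = 1/16; d_c = 1/4·12 = 3
d = 2·1/16 + 3 = 25/8
t_c = 12 > 0 → v_max = v_peak = 1/4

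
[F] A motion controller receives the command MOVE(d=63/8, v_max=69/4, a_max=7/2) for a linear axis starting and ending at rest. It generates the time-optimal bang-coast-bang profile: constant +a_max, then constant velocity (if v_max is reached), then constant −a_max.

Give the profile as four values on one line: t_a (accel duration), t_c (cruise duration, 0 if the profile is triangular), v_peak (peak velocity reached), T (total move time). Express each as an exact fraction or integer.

v_max²/a_max = (69/4)²/(7/2) = 4761/56
63/8 < 4761/56 ⇒ no cruise
v_peak = √(63/8·7/2) = √(441/16) = 21/4
t_a = (21/4)/(7/2) = 3/2; t_c = 0
T = 2·3/2 = 3

t_a=3/2 t_c=0 v_peak=21/4 T=3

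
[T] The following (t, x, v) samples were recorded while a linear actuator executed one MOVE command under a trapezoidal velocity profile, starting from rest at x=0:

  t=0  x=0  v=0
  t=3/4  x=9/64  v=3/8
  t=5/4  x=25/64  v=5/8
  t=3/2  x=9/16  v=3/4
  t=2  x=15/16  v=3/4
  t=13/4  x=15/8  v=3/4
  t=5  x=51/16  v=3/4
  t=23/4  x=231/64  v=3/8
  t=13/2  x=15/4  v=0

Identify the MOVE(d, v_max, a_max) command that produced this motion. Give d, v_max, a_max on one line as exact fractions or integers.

d=15/4 v_max=3/4 a_max=1/2

final state: t=13/2, x=15/4, v=0 → d = 15/4
a_max = (3/8−0)/(3/4−0) = 1/2
max v = 3/4 over t∈[3/2,5] → v_max = 3/4
check: 3/4·(3/2+7/2) = 15/4 ✓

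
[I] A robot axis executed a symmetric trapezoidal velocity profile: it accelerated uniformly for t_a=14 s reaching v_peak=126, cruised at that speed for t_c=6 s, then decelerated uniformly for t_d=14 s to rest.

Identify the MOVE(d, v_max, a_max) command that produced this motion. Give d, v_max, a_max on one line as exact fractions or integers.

a_max = 126/14 = 9
d_a = ½·126·14 = 882; d_c = 126·6 = 756
d = 2·882 + 756 = 2520
t_c = 6 > 0 → v_max = v_peak = 126

d=2520 v_max=126 a_max=9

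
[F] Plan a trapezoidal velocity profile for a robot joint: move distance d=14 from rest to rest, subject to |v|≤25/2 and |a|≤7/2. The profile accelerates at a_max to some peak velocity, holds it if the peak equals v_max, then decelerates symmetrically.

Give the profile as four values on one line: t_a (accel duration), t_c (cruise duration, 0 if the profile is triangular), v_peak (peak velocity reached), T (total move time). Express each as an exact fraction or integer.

v_max²/a_max = (25/2)²/(7/2) = 625/14
14 < 625/14 ⇒ no cruise
v_peak = √(14·7/2) = √49 = 7
t_a = 7/(7/2) = 2; t_c = 0
T = 2·2 = 4

t_a=2 t_c=0 v_peak=7 T=4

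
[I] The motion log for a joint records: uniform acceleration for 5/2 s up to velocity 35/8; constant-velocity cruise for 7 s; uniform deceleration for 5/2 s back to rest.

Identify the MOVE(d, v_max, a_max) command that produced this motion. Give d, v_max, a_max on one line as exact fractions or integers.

a_max = (35/8)/(5/2) = 7/4
d_a = ½·35/8·5/2 = 175/32; d_c = 35/8·7 = 245/8
d = 2·175/32 + 245/8 = 665/16
t_c = 7 > 0 → v_max = v_peak = 35/8

d=665/16 v_max=35/8 a_max=7/4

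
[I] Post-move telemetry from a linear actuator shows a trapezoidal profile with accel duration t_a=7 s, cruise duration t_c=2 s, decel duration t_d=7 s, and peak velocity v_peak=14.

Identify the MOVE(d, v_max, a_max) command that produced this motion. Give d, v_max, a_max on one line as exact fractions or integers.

d=126 v_max=14 a_max=2

a_max = 14/7 = 2
d_a = ½·14·7 = 49; d_c = 14·2 = 28
d = 2·49 + 28 = 126
t_c = 2 > 0 ⇒ limit active, v_max = 14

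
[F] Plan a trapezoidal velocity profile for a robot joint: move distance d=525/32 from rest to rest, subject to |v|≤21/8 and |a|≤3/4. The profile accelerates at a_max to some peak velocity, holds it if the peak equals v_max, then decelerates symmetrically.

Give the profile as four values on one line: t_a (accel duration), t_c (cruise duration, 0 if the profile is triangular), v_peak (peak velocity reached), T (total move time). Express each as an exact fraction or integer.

v_max²/a_max = (21/8)²/(3/4) = 147/16
525/32 ≥ 147/16 → trapezoidal
t_a = (21/8)/(3/4) = 7/2; v_peak = 21/8
d_cruise = 525/32 − 147/16 = 231/32; t_c = (231/32)/(21/8) = 11/4
T = 2·7/2 + 11/4 = 39/4

t_a=7/2 t_c=11/4 v_peak=21/8 T=39/4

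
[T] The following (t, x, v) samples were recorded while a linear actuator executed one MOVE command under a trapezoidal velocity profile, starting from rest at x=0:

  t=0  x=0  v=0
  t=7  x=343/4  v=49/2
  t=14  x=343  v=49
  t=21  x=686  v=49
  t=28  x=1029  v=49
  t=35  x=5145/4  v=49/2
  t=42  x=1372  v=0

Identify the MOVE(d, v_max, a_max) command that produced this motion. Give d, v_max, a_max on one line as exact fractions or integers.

final state: t=42, x=1372, v=0 → d = 1372
a_max = (49/2−0)/(7−0) = 7/2
max v = 49 over t∈[14,28] → v_max = 49
check: 49·(14+14) = 1372 ✓

d=1372 v_max=49 a_max=7/2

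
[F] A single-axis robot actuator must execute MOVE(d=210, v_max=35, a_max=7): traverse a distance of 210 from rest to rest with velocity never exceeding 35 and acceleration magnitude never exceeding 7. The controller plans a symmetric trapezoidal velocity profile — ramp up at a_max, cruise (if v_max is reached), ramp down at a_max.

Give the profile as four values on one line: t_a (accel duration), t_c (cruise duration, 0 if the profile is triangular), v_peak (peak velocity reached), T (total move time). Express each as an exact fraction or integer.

(v_max)²/a_max = 35²/7 = 175
210 ≥ 175 so v_max reached
t_a = 35/7 = 5; v_peak = 35
d_cruise = 210 − 175 = 35; t_c = 35/35 = 1
T = 2·5 + 1 = 11

t_a=5 t_c=1 v_peak=35 T=11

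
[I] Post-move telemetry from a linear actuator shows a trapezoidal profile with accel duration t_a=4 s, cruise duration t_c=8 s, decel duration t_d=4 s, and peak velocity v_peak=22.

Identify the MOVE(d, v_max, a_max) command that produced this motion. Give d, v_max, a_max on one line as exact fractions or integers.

a_max = 22/4 = 11/2
d_a = ½·22·4 = 44; d_c = 22·8 = 176
d = 2·44 + 176 = 264
t_c = 8 > 0 → v_max = v_peak = 22

d=264 v_max=22 a_max=11/2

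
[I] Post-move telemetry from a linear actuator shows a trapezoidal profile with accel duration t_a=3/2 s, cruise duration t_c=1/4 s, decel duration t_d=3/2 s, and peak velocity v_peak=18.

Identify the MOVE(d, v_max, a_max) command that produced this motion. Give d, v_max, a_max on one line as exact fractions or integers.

d=63/2 v_max=18 a_max=12

a_max = 18/(3/2) = 12
d_a = ½·18·3/2 = 27/2; d_c = 18·1/4 = 9/2
d = 2·27/2 + 9/2 = 63/2
t_c = 1/4 > 0 so v_max = 18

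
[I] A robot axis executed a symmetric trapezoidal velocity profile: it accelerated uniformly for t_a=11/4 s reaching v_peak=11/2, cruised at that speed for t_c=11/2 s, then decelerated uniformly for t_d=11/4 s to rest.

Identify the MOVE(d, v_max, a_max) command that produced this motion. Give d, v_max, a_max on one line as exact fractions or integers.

a_max = (11/2)/(11/4) = 2
d_a = ½·11/2·11/4 = 121/16; d_c = 11/2·11/2 = 121/4
d = 2·121/16 + 121/4 = 363/8
t_c = 11/2 > 0 ⇒ limit active, v_max = 11/2

d=363/8 v_max=11/2 a_max=2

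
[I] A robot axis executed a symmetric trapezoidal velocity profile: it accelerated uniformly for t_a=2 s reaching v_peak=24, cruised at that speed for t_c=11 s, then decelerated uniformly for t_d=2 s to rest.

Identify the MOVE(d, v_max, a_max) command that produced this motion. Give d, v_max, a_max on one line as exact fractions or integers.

a_max = 24/2 = 12
d_a = ½·24·2 = 24; d_c = 24·11 = 264
d = 2·24 + 264 = 312
t_c = 11 > 0 so v_max = 24

d=312 v_max=24 a_max=12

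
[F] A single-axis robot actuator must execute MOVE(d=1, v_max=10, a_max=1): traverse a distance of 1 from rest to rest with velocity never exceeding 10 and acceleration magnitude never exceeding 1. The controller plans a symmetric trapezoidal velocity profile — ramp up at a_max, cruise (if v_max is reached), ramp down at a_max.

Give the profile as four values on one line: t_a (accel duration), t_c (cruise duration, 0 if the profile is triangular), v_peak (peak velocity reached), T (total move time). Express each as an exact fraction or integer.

t_a=1 t_c=0 v_peak=1 T=2

v_max²/a_max = 10²/1 = 100
1 < 100 → triangular
v_peak = √(1·1) = √1 = 1
t_a = 1/1 = 1; t_c = 0
T = 2·1 = 2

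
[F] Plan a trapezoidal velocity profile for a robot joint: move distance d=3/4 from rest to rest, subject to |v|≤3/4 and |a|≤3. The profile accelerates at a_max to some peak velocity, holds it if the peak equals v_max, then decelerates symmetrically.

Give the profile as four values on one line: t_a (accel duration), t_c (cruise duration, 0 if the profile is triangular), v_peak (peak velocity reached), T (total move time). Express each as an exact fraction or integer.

(v_max)²/a_max = (3/4)²/3 = 3/16
3/4 ≥ 3/16 so v_max reached
t_a = (3/4)/3 = 1/4; v_peak = 3/4
d_cruise = 3/4 − 3/16 = 9/16; t_c = (9/16)/(3/4) = 3/4
T = 2·1/4 + 3/4 = 5/4

t_a=1/4 t_c=3/4 v_peak=3/4 T=5/4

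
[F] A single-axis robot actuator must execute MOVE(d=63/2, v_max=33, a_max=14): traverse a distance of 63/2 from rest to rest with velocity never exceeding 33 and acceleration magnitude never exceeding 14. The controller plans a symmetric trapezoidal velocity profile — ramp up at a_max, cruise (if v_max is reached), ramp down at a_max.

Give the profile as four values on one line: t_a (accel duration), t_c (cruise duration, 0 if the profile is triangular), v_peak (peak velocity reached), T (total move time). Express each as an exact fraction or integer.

t_a=3/2 t_c=0 v_peak=21 T=3

(v_max)²/a_max = 33²/14 = 1089/14
63/2 < 1089/14 so t_c = 0
v_peak = √(63/2·14) = √441 = 21
t_a = 21/14 = 3/2; t_c = 0
T = 2·3/2 = 3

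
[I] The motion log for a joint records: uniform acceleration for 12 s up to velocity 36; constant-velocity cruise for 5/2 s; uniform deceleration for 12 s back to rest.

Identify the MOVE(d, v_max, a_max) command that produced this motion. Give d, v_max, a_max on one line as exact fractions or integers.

a_max = 36/12 = 3
d_a = ½·36·12 = 216; d_c = 36·5/2 = 90
d = 2·216 + 90 = 522
t_c = 5/2 > 0 so v_max = 36

d=522 v_max=36 a_max=3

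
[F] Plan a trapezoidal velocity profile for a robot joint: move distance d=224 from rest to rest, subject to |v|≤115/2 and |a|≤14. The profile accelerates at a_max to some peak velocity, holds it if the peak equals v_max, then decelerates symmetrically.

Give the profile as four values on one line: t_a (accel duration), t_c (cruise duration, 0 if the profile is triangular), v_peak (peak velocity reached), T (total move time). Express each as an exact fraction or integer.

t_a=4 t_c=0 v_peak=56 T=8

v_max²/a_max = (115/2)²/14 = 13225/56
224 < 13225/56 so t_c = 0
v_peak = √(224·14) = √3136 = 56
t_a = 56/14 = 4; t_c = 0
T = 2·4 = 8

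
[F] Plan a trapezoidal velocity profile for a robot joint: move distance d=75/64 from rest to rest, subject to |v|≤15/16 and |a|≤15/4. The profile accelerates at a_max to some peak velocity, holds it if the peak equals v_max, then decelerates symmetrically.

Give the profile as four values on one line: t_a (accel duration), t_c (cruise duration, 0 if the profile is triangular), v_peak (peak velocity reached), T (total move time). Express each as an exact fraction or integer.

vₘ²/aₘ = (15/16)²/(15/4) = 15/64
75/64 ≥ 15/64 → trapezoidal
t_a = (15/16)/(15/4) = 1/4; v_peak = 15/16
d_cruise = 75/64 − 15/64 = 15/16; t_c = (15/16)/(15/16) = 1
T = 2·1/4 + 1 = 3/2

t_a=1/4 t_c=1 v_peak=15/16 T=3/2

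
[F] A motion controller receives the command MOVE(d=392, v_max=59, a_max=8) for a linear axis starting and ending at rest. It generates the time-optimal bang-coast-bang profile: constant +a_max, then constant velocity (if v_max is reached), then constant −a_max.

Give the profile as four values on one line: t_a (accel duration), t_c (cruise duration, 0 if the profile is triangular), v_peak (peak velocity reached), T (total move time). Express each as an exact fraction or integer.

t_a=7 t_c=0 v_peak=56 T=14

v_max²/a_max = 59²/8 = 3481/8
392 < 3481/8 so t_c = 0
v_peak = √(392·8) = √3136 = 56
t_a = 56/8 = 7; t_c = 0
T = 2·7 = 14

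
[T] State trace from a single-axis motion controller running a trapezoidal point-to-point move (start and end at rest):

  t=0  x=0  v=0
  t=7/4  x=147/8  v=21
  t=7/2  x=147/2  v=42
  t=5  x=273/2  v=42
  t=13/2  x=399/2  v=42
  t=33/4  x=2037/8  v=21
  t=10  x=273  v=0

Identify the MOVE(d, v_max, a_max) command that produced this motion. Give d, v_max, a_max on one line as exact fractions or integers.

final state: t=10, x=273, v=0 → d = 273
a_max = (21−0)/(7/4−0) = 12
max v = 42 over t∈[7/2,13/2] → v_max = 42
check: 42·(7/2+3) = 273 ✓

d=273 v_max=42 a_max=12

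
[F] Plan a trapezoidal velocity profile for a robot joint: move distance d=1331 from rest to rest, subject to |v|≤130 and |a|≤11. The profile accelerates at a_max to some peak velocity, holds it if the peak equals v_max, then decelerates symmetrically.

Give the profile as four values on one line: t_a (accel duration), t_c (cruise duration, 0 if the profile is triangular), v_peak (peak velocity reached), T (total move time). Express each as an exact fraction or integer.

t_a=11 t_c=0 v_peak=121 T=22

v_max²/a_max = 130²/11 = 16900/11
1331 < 16900/11 so t_c = 0
v_peak = √(1331·11) = √14641 = 121
t_a = 121/11 = 11; t_c = 0
T = 2·11 = 22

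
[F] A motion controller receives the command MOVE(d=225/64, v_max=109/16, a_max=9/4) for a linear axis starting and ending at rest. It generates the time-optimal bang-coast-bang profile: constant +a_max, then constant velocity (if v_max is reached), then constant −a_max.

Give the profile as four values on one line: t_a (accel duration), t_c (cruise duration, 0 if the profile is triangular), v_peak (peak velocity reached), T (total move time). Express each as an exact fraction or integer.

vₘ²/aₘ = (109/16)²/(9/4) = 11881/576
225/64 < 11881/576 so t_c = 0
v_peak = √(225/64·9/4) = √(2025/256) = 45/16
t_a = (45/16)/(9/4) = 5/4; t_c = 0
T = 2·5/4 = 5/2

t_a=5/4 t_c=0 v_peak=45/16 T=5/2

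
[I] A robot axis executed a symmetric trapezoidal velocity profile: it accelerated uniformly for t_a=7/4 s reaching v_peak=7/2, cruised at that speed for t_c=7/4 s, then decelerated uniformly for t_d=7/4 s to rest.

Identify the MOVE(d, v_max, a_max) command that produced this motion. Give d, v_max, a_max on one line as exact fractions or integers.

a_max = (7/2)/(7/4) = 2
d_a = ½·7/2·7/4 = 49/16; d_c = 7/2·7/4 = 49/8
d = 2·49/16 + 49/8 = 49/4
t_c = 7/4 > 0 ⇒ limit active, v_max = 7/2

d=49/4 v_max=7/2 a_max=2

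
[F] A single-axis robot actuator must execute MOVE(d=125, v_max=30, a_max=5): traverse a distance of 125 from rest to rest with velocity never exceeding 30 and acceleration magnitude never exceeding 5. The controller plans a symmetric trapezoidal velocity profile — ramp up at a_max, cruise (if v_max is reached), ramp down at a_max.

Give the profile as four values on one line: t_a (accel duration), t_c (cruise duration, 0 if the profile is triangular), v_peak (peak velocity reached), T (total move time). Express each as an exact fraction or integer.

t_a=5 t_c=0 v_peak=25 T=10

v_max²/a_max = 30²/5 = 180
125 < 180 so t_c = 0
v_peak = √(125·5) = √625 = 25
t_a = 25/5 = 5; t_c = 0
T = 2·5 = 10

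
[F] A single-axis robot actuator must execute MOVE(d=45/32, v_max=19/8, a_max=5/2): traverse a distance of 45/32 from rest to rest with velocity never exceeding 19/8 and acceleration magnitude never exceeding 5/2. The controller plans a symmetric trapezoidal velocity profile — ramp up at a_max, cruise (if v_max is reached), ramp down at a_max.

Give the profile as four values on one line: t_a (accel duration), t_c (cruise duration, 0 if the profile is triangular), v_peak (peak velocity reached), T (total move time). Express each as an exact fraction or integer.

t_a=3/4 t_c=0 v_peak=15/8 T=3/2

(v_max)²/a_max = (19/8)²/(5/2) = 361/160
45/32 < 361/160 ⇒ no cruise
v_peak = √(45/32·5/2) = √(225/64) = 15/8
t_a = (15/8)/(5/2) = 3/4; t_c = 0
T = 2·3/4 = 3/2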